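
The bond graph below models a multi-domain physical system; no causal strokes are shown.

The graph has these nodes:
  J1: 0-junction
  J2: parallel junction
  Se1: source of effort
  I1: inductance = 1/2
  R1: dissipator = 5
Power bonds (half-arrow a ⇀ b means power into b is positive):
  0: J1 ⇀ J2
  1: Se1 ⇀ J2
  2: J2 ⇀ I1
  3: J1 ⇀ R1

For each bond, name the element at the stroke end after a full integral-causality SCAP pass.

b0 stroke at J1
b1 stroke at J2
b2 stroke at I1
b3 stroke at R1

bond 1 stroke at J2  (source Se1 imposes e)
bond 0 stroke at J1  (common-e at J2 fixed by 1)
bond 2 stroke at I1  (J2 effort already set via bond 1)
bond 3 stroke at R1  (0-jn J1 has e-setter on 0)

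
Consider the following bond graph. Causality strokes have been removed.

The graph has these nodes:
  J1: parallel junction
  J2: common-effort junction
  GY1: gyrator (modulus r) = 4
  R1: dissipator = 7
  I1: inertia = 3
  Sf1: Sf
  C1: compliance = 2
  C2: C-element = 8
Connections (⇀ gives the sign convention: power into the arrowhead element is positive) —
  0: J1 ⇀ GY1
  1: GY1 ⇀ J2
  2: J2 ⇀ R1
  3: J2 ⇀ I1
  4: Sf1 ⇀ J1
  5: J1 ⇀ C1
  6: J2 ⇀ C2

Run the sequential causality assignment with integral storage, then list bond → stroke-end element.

bond 4 →Sf1  (source Sf1 imposes f)
bond 3 →I1  (I1: I, integral causality)
bond 5 →J1  (C1 outputs effort q/C1)
bond 0 →GY1  (common-e at J1 fixed by 5)
bond 1 →GY1  (GY1: gyrator matches bond 0)
bond 6 →J2  (C2 integral (e out))
bond 2 →R1  (J2: bond 6 brought effort, rest push out)

#0 |GY1
#1 |GY1
#2 |R1
#3 |I1
#4 |Sf1
#5 |J1
#6 |J2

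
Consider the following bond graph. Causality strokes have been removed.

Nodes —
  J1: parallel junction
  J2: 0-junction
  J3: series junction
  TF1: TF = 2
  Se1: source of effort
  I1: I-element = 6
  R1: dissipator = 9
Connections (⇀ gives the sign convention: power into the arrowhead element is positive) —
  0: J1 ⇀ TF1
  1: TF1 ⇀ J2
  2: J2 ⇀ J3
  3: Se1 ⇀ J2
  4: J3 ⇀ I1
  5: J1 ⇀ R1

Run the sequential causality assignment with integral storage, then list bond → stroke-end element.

#3 →J2  (source Se1 imposes e)
#1 →TF1  (J2 effort already set via bond 3)
#2 →J3  (common-e at J2 fixed by 3)
#4 →I1  (J3: last free bond brings flow in)
#0 →J1  (TF TF1: opposite of bond 1)
#5 →R1  (J1 effort already set via bond 0)

β0 →J1
β1 →TF1
β2 →J3
β3 →J2
β4 →I1
β5 →R1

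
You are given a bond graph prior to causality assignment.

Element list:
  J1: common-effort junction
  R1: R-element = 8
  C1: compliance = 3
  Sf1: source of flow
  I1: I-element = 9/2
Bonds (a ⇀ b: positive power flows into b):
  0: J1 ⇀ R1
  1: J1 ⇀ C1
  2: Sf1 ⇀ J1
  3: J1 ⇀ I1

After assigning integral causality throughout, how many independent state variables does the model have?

2  (C1, I1 all integral)

β2 stroke at Sf1  (Sf1 (Sf) sets flow on bond)
β1 stroke at J1  (C1: C, integral causality)
β0 stroke at R1  (J1: bond 1 brought effort, rest push out)
β3 stroke at I1  (common-e at J1 fixed by 1)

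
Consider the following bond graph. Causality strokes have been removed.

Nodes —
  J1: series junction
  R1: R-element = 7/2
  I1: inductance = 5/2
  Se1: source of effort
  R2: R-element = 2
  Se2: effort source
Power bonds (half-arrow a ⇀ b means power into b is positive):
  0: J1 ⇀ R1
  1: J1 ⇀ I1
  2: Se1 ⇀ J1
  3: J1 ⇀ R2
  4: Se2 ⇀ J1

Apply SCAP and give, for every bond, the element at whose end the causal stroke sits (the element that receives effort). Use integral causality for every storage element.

b0 →J1
b1 →I1
b2 →J1
b3 →J1
b4 →J1

bond 2 stroke at J1  (Se1 (Se) sets effort on bond)
bond 4 stroke at J1  (Se2: effort source, stroke at far end)
bond 1 stroke at I1  (I1 outputs flow p/I1)
bond 0 stroke at J1  (1-jn J1 has f-setter on 1)
bond 3 stroke at J1  (common-f at J1 fixed by 1)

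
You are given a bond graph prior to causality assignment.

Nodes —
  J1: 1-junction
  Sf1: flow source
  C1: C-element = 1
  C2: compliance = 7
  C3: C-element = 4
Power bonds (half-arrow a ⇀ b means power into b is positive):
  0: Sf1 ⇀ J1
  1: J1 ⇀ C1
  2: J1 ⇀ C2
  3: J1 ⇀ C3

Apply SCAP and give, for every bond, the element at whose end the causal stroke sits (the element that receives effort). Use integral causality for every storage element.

b0 stroke→Sf1
b1 stroke→J1
b2 stroke→J1
b3 stroke→J1

bond 0 |Sf1  (Sf1 (Sf) sets flow on bond)
bond 1 |J1  (1-jn J1 has f-setter on 0)
bond 2 |J1  (J1 flow already set via bond 0)
bond 3 |J1  (J1 flow already set via bond 0)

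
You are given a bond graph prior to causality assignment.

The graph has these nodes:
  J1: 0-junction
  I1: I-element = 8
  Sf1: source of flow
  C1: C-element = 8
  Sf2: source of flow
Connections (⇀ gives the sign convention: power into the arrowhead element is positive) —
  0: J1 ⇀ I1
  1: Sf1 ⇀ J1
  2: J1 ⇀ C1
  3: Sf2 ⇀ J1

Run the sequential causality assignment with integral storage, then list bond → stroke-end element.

b1 |Sf1  (Sf1 (Sf) sets flow on bond)
b3 |Sf2  (source Sf2 imposes f)
b0 |I1  (I1 outputs flow p/I1)
b2 |J1  (only one effort-in slot at J1)

β0 stroke at I1
β1 stroke at Sf1
β2 stroke at J1
β3 stroke at Sf2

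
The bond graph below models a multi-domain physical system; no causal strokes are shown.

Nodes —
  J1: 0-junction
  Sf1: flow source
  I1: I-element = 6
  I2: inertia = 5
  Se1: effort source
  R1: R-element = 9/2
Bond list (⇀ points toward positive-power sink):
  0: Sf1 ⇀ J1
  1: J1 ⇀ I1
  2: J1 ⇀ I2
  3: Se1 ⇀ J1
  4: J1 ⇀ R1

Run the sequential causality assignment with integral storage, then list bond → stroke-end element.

bond 0 |Sf1  (source Sf1 imposes f)
bond 3 |J1  (Se1 fixes effort; stroke away)
bond 1 |I1  (common-e at J1 fixed by 3)
bond 2 |I2  (J1: bond 3 brought effort, rest push out)
bond 4 |R1  (J1 effort already set via bond 3)

bond 0 →Sf1
bond 1 →I1
bond 2 →I2
bond 3 →J1
bond 4 →R1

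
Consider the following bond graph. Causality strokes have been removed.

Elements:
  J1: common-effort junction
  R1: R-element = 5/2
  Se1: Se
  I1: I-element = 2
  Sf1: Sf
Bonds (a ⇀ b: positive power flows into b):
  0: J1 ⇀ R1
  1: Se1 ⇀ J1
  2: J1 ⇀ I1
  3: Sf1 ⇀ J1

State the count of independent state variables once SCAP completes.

1  (I1 all integral)

#1 stroke at J1  (Se1 fixes effort; stroke away)
#3 stroke at Sf1  (source Sf1 imposes f)
#0 stroke at R1  (common-e at J1 fixed by 1)
#2 stroke at I1  (J1 effort already set via bond 1)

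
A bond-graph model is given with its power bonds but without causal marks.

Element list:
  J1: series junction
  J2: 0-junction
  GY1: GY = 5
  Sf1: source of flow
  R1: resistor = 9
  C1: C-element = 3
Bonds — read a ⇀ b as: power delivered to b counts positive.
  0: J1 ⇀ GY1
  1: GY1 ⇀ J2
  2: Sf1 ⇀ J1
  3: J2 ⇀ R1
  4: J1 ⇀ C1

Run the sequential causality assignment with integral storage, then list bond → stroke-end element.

#2 stroke→Sf1  (Sf1 (Sf) sets flow on bond)
#0 stroke→J1  (J1: bond 2 brought flow, rest push out)
#4 stroke→J1  (J1 flow already set via bond 2)
#1 stroke→J2  (through GY1, causality inverts; strokes same side of GY1)
#3 stroke→R1  (common-e at J2 fixed by 1)

#0 stroke at J1
#1 stroke at J2
#2 stroke at Sf1
#3 stroke at R1
#4 stroke at J1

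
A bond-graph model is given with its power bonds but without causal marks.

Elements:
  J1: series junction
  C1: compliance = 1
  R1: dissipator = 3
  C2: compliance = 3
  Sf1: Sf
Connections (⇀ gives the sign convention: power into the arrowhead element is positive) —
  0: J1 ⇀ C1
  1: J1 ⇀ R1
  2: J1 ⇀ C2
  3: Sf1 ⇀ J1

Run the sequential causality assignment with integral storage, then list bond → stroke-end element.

#0 stroke at J1
#1 stroke at J1
#2 stroke at J1
#3 stroke at Sf1

b3 |Sf1  (Sf1 (Sf) sets flow on bond)
b0 |J1  (common-f at J1 fixed by 3)
b1 |J1  (J1: bond 3 brought flow, rest push out)
b2 |J1  (J1: bond 3 brought flow, rest push out)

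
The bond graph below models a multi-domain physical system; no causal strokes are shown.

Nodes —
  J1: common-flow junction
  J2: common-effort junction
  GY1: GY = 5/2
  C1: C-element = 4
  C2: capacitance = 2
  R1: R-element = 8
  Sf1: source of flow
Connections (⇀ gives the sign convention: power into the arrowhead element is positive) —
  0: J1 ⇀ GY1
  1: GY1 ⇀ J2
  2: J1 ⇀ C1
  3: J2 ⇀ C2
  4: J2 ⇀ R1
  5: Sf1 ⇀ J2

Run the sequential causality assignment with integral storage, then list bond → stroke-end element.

β5 |Sf1  (source Sf1 imposes f)
β2 |J1  (C1 outputs effort q/C1)
β0 |GY1  (J1 needs exactly one f-in)
β1 |GY1  (GY1: gyrator matches bond 0)
β3 |J2  (C2 outputs effort q/C2)
β4 |R1  (J2: bond 3 brought effort, rest push out)

β0 →GY1
β1 →GY1
β2 →J1
β3 →J2
β4 →R1
β5 →Sf1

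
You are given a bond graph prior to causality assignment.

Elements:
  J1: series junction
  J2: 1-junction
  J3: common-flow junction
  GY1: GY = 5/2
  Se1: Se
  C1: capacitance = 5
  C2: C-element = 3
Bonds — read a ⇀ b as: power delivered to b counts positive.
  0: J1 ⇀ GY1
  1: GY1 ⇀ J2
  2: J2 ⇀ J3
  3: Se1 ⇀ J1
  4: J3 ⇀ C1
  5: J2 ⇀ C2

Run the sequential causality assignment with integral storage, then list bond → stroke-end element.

bond 3 stroke→J1  (Se1 (Se) sets effort on bond)
bond 0 stroke→GY1  (only one flow-in slot at J1)
bond 1 stroke→GY1  (GY GY1: same side as bond 0)
bond 2 stroke→J2  (J2 flow already set via bond 1)
bond 5 stroke→J2  (common-f at J2 fixed by 1)
bond 4 stroke→J3  (1-jn J3 has f-setter on 2)

b0 stroke→GY1
b1 stroke→GY1
b2 stroke→J2
b3 stroke→J1
b4 stroke→J3
b5 stroke→J2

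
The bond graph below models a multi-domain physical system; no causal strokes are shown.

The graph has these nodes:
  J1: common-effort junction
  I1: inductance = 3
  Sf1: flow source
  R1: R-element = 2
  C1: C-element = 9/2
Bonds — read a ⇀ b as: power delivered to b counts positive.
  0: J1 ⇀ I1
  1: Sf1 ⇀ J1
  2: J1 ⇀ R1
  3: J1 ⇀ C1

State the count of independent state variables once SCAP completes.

2  (C1, I1 all integral)

b1 stroke at Sf1  (Sf1 fixes flow; stroke at Sf1)
b0 stroke at I1  (I1 integral (f out))
b3 stroke at J1  (C1 outputs effort q/C1)
b2 stroke at R1  (J1: bond 3 brought effort, rest push out)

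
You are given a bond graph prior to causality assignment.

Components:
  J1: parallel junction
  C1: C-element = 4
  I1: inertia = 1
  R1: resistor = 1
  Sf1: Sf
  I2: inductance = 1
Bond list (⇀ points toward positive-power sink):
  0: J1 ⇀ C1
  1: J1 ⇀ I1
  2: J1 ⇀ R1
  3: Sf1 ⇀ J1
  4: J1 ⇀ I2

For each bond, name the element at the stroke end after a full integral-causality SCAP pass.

#0 →J1
#1 →I1
#2 →R1
#3 →Sf1
#4 →I2

#3 |Sf1  (Sf1 fixes flow; stroke at Sf1)
#0 |J1  (C1: C, integral causality)
#1 |I1  (0-jn J1 has e-setter on 0)
#2 |R1  (J1: bond 0 brought effort, rest push out)
#4 |I2  (common-e at J1 fixed by 0)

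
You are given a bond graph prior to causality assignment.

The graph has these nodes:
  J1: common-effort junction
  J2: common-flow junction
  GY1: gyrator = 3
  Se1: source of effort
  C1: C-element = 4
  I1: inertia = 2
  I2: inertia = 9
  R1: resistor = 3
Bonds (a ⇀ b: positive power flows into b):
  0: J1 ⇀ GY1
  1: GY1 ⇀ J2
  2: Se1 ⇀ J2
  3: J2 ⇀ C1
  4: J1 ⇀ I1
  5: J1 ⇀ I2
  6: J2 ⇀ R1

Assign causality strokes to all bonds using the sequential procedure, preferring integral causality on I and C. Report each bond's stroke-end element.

b2 →J2  (Se1: effort source, stroke at far end)
b3 →J2  (C1 integral (e out))
b4 →I1  (I1 outputs flow p/I1)
b5 →I2  (prefer integral on I2)
b0 →J1  (closing 0-jn rule on J1)
b1 →J2  (GY GY1: same side as bond 0)
b6 →R1  (only one flow-in slot at J2)

b0 stroke at J1
b1 stroke at J2
b2 stroke at J2
b3 stroke at J2
b4 stroke at I1
b5 stroke at I2
b6 stroke at R1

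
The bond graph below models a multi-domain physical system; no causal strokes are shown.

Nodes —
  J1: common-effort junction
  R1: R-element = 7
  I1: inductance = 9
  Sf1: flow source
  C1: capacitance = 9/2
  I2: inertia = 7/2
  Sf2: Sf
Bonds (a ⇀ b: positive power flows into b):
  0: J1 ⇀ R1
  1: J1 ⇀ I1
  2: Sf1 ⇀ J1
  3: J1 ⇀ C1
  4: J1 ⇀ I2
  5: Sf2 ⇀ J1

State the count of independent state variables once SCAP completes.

3  (C1, I1, I2 all integral)

#2 stroke at Sf1  (source Sf1 imposes f)
#5 stroke at Sf2  (Sf2: flow source, stroke at near end)
#1 stroke at I1  (I1 outputs flow p/I1)
#3 stroke at J1  (C1: C, integral causality)
#0 stroke at R1  (0-jn J1 has e-setter on 3)
#4 stroke at I2  (0-jn J1 has e-setter on 3)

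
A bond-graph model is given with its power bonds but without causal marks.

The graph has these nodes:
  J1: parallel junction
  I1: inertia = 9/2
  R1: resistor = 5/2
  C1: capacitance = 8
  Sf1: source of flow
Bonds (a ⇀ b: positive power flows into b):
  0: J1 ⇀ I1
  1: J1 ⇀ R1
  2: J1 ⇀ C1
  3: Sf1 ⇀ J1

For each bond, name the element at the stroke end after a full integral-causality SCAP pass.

β3 stroke at Sf1  (Sf1 fixes flow; stroke at Sf1)
β0 stroke at I1  (I1 outputs flow p/I1)
β2 stroke at J1  (C1 outputs effort q/C1)
β1 stroke at R1  (0-jn J1 has e-setter on 2)

#0 →I1
#1 →R1
#2 →J1
#3 →Sf1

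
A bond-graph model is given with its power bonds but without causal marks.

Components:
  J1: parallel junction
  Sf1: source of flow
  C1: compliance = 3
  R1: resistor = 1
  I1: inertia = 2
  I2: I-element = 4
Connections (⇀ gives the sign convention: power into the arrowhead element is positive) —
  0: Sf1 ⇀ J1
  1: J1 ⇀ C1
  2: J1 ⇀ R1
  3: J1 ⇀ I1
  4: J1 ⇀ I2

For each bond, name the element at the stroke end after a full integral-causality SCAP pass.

β0 |Sf1  (Sf1 (Sf) sets flow on bond)
β1 |J1  (C1 integral (e out))
β2 |R1  (0-jn J1 has e-setter on 1)
β3 |I1  (J1: bond 1 brought effort, rest push out)
β4 |I2  (0-jn J1 has e-setter on 1)

β0 →Sf1
β1 →J1
β2 →R1
β3 →I1
β4 →I2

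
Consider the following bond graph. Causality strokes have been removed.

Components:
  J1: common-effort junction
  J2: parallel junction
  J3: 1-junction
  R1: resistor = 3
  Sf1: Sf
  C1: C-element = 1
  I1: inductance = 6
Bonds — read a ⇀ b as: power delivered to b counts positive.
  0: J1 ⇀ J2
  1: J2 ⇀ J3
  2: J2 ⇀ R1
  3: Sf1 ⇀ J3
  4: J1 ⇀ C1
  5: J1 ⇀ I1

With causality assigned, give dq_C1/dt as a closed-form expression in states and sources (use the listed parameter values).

β3 stroke at Sf1  (source Sf1 imposes f)
β1 stroke at J3  (J3 flow already set via bond 3)
β4 stroke at J1  (prefer integral on C1)
β0 stroke at J2  (common-e at J1 fixed by 4)
β5 stroke at I1  (J1: bond 4 brought effort, rest push out)
β2 stroke at R1  (common-e at J2 fixed by 0)

dq_C1/dt = -F_Sf1 - p_I1/6 - q_C1/3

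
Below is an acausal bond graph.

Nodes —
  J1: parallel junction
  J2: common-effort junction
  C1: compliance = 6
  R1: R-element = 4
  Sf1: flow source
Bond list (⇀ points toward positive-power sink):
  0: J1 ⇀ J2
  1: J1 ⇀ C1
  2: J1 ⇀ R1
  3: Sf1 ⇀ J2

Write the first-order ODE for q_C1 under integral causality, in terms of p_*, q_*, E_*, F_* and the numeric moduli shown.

b3 stroke at Sf1  (Sf1 fixes flow; stroke at Sf1)
b0 stroke at J2  (J2: last free bond brings effort in)
b1 stroke at J1  (prefer integral on C1)
b2 stroke at R1  (J1 effort already set via bond 1)

dq_C1/dt = F_Sf1 - q_C1/24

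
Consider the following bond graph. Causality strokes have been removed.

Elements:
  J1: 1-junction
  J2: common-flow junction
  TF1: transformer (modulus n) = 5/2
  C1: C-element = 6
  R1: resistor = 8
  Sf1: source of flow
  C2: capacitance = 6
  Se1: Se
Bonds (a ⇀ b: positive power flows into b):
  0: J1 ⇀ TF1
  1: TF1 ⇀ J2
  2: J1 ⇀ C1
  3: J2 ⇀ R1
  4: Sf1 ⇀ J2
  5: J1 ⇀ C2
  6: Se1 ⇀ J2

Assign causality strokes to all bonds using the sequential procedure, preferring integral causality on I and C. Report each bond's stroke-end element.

β4 stroke at Sf1  (source Sf1 imposes f)
β6 stroke at J2  (source Se1 imposes e)
β1 stroke at J2  (J2 flow already set via bond 4)
β3 stroke at J2  (J2 flow already set via bond 4)
β0 stroke at TF1  (TF1: transformer flips bond 1)
β2 stroke at J1  (J1: bond 0 brought flow, rest push out)
β5 stroke at J1  (1-jn J1 has f-setter on 0)

bond 0 stroke at TF1
bond 1 stroke at J2
bond 2 stroke at J1
bond 3 stroke at J2
bond 4 stroke at Sf1
bond 5 stroke at J1
bond 6 stroke at J2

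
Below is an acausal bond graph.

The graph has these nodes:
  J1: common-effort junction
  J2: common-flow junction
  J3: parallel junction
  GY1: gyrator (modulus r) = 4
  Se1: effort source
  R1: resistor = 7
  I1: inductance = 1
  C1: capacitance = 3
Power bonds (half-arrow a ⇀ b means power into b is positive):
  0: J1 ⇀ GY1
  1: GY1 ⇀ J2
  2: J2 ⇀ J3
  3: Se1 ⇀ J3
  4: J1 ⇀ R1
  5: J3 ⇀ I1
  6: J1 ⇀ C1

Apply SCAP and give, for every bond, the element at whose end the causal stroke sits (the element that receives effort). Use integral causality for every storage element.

#0 →GY1
#1 →GY1
#2 →J2
#3 →J3
#4 →R1
#5 →I1
#6 →J1

b3 |J3  (source Se1 imposes e)
b2 |J2  (J3: bond 3 brought effort, rest push out)
b5 |I1  (J3 effort already set via bond 3)
b1 |GY1  (closing 1-jn rule on J2)
b0 |GY1  (GY1: gyrator matches bond 1)
b6 |J1  (C1 outputs effort q/C1)
b4 |R1  (0-jn J1 has e-setter on 6)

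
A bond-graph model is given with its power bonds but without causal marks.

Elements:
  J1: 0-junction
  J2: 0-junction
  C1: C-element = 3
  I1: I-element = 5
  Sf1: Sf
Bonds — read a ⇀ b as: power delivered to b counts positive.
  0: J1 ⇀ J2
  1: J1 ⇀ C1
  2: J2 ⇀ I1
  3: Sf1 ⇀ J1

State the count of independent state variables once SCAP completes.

2  (C1, I1 all integral)

bond 3 stroke→Sf1  (Sf1 fixes flow; stroke at Sf1)
bond 1 stroke→J1  (prefer integral on C1)
bond 0 stroke→J2  (J1: bond 1 brought effort, rest push out)
bond 2 stroke→I1  (common-e at J2 fixed by 0)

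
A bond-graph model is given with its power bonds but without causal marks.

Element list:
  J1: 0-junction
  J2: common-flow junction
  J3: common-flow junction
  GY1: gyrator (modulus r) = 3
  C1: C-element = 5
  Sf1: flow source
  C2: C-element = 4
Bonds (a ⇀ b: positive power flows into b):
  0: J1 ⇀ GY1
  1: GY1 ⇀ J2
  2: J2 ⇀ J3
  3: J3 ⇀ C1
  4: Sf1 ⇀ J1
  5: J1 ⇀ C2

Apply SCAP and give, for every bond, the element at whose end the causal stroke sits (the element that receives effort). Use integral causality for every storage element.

β0 →GY1
β1 →GY1
β2 →J2
β3 →J3
β4 →Sf1
β5 →J1

#4 stroke→Sf1  (Sf1: flow source, stroke at near end)
#3 stroke→J3  (C1: C, integral causality)
#2 stroke→J2  (J3 needs exactly one f-in)
#1 stroke→GY1  (J2: last free bond brings flow in)
#0 stroke→GY1  (GY1 both-in/both-out from 1)
#5 stroke→J1  (closing 0-jn rule on J1)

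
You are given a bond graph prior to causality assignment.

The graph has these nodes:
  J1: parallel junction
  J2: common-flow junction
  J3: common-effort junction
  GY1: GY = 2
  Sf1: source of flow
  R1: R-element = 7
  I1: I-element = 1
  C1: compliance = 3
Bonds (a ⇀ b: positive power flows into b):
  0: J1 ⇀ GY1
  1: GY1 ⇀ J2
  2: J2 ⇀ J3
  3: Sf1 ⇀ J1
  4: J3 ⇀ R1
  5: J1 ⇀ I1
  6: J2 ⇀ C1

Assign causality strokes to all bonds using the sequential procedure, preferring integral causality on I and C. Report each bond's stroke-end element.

#3 →Sf1  (Sf1 fixes flow; stroke at Sf1)
#5 →I1  (I1 outputs flow p/I1)
#0 →J1  (J1: last free bond brings effort in)
#1 →J2  (GY1 both-in/both-out from 0)
#6 →J2  (C1 outputs effort q/C1)
#2 →J3  (only one flow-in slot at J2)
#4 →R1  (common-e at J3 fixed by 2)

β0 |J1
β1 |J2
β2 |J3
β3 |Sf1
β4 |R1
β5 |I1
β6 |J2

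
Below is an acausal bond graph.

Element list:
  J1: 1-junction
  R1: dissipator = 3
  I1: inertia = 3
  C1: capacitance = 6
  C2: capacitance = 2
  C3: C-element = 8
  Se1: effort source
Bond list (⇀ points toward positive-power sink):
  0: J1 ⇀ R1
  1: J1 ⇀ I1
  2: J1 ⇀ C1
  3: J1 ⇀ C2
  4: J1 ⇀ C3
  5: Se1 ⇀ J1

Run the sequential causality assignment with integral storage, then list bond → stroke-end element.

β5 |J1  (Se1: effort source, stroke at far end)
β1 |I1  (prefer integral on I1)
β0 |J1  (common-f at J1 fixed by 1)
β2 |J1  (1-jn J1 has f-setter on 1)
β3 |J1  (common-f at J1 fixed by 1)
β4 |J1  (J1: bond 1 brought flow, rest push out)

b0 |J1
b1 |I1
b2 |J1
b3 |J1
b4 |J1
b5 |J1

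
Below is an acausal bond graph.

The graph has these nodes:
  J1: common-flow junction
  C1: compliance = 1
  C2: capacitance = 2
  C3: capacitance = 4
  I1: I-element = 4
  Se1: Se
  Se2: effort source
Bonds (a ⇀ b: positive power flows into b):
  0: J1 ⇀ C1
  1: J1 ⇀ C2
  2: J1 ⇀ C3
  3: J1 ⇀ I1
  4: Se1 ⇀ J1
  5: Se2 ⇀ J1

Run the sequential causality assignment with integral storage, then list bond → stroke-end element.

#0 →J1
#1 →J1
#2 →J1
#3 →I1
#4 →J1
#5 →J1

bond 4 stroke at J1  (Se1: effort source, stroke at far end)
bond 5 stroke at J1  (Se2: effort source, stroke at far end)
bond 0 stroke at J1  (prefer integral on C1)
bond 1 stroke at J1  (prefer integral on C2)
bond 2 stroke at J1  (C3 outputs effort q/C3)
bond 3 stroke at I1  (closing 1-jn rule on J1)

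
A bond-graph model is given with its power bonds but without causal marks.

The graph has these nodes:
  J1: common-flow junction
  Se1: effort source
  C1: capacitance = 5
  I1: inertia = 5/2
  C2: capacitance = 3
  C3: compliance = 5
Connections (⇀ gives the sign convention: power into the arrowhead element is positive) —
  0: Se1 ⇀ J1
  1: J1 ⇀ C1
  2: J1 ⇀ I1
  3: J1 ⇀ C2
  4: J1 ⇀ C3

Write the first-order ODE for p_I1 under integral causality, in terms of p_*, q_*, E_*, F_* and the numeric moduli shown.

dp_I1/dt = E_Se1 - q_C1/5 - q_C2/3 - q_C3/5

b0 stroke at J1  (Se1: effort source, stroke at far end)
b1 stroke at J1  (C1 integral (e out))
b2 stroke at I1  (prefer integral on I1)
b3 stroke at J1  (common-f at J1 fixed by 2)
b4 stroke at J1  (common-f at J1 fixed by 2)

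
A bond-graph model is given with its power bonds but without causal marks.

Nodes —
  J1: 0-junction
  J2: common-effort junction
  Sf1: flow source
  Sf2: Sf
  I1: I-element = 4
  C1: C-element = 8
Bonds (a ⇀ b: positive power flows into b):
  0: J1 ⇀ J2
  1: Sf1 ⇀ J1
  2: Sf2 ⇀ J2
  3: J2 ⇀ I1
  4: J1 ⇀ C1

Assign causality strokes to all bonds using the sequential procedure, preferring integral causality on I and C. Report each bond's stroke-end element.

β0 stroke→J2
β1 stroke→Sf1
β2 stroke→Sf2
β3 stroke→I1
β4 stroke→J1

b1 stroke→Sf1  (Sf1: flow source, stroke at near end)
b2 stroke→Sf2  (Sf2: flow source, stroke at near end)
b3 stroke→I1  (I1 integral (f out))
b0 stroke→J2  (closing 0-jn rule on J2)
b4 stroke→J1  (only one effort-in slot at J1)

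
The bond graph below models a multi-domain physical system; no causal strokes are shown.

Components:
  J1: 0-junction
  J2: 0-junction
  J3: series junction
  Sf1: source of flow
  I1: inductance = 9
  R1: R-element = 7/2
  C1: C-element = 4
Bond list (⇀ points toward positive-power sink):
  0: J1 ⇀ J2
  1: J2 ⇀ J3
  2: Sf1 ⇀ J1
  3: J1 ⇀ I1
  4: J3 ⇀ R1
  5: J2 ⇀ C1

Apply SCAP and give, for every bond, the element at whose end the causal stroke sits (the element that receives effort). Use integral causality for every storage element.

b2 |Sf1  (Sf1 (Sf) sets flow on bond)
b3 |I1  (I1 outputs flow p/I1)
b0 |J1  (J1: last free bond brings effort in)
b5 |J2  (prefer integral on C1)
b1 |J3  (common-e at J2 fixed by 5)
b4 |R1  (J3: last free bond brings flow in)

bond 0 stroke at J1
bond 1 stroke at J3
bond 2 stroke at Sf1
bond 3 stroke at I1
bond 4 stroke at R1
bond 5 stroke at J2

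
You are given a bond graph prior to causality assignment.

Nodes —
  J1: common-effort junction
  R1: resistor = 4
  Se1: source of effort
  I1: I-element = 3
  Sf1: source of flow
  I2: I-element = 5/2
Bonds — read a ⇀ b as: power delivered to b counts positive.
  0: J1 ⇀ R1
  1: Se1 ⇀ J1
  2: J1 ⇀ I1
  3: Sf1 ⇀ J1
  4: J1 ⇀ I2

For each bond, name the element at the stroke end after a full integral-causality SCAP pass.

b0 stroke at R1
b1 stroke at J1
b2 stroke at I1
b3 stroke at Sf1
b4 stroke at I2

β1 |J1  (Se1 (Se) sets effort on bond)
β3 |Sf1  (Sf1 fixes flow; stroke at Sf1)
β0 |R1  (J1 effort already set via bond 1)
β2 |I1  (J1: bond 1 brought effort, rest push out)
β4 |I2  (common-e at J1 fixed by 1)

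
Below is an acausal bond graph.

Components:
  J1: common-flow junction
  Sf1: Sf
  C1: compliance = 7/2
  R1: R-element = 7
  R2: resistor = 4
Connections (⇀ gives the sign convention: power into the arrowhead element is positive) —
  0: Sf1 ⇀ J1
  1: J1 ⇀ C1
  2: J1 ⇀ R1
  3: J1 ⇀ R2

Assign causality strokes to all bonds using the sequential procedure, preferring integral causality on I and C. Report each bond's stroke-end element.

b0 stroke→Sf1
b1 stroke→J1
b2 stroke→J1
b3 stroke→J1

bond 0 stroke at Sf1  (Sf1 (Sf) sets flow on bond)
bond 1 stroke at J1  (common-f at J1 fixed by 0)
bond 2 stroke at J1  (J1: bond 0 brought flow, rest push out)
bond 3 stroke at J1  (J1: bond 0 brought flow, rest push out)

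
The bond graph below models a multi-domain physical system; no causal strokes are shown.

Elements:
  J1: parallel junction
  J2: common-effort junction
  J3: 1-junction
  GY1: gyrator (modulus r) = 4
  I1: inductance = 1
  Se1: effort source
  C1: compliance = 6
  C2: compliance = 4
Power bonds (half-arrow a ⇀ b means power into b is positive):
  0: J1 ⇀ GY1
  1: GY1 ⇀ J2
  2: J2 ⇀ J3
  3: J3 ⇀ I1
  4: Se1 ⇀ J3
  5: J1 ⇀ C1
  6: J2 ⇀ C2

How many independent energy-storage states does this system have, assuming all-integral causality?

β4 stroke→J3  (source Se1 imposes e)
β3 stroke→I1  (prefer integral on I1)
β2 stroke→J3  (common-f at J3 fixed by 3)
β5 stroke→J1  (C1: C, integral causality)
β0 stroke→GY1  (common-e at J1 fixed by 5)
β1 stroke→GY1  (GY GY1: same side as bond 0)
β6 stroke→J2  (only one effort-in slot at J2)

3  (C1, C2, I1 all integral)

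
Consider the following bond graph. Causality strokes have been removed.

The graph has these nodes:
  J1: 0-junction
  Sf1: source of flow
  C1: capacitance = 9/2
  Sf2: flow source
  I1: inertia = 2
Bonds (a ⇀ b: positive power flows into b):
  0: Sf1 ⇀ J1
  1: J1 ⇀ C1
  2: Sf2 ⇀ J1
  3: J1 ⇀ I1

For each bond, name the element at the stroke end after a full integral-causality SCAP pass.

#0 stroke→Sf1
#1 stroke→J1
#2 stroke→Sf2
#3 stroke→I1

b0 |Sf1  (source Sf1 imposes f)
b2 |Sf2  (Sf2: flow source, stroke at near end)
b1 |J1  (C1: C, integral causality)
b3 |I1  (common-e at J1 fixed by 1)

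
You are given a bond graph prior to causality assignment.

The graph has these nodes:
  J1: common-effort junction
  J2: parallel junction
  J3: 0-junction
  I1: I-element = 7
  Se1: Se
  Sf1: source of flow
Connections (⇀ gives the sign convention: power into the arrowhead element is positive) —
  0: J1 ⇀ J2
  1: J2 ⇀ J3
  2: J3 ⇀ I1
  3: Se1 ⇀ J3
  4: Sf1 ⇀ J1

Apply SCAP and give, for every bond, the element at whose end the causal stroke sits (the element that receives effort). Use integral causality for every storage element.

#3 |J3  (Se1: effort source, stroke at far end)
#4 |Sf1  (Sf1: flow source, stroke at near end)
#0 |J1  (closing 0-jn rule on J1)
#1 |J2  (J2: last free bond brings effort in)
#2 |I1  (J3: bond 3 brought effort, rest push out)

β0 stroke at J1
β1 stroke at J2
β2 stroke at I1
β3 stroke at J3
β4 stroke at Sf1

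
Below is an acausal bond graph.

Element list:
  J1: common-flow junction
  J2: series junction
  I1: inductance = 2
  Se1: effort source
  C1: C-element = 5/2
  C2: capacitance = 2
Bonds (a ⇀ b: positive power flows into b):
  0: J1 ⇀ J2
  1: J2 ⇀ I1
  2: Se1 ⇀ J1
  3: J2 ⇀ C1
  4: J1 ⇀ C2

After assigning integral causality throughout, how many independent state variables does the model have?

b2 stroke at J1  (Se1 (Se) sets effort on bond)
b1 stroke at I1  (I1: I, integral causality)
b0 stroke at J2  (1-jn J2 has f-setter on 1)
b3 stroke at J2  (J2: bond 1 brought flow, rest push out)
b4 stroke at J1  (J1 flow already set via bond 0)

3  (C1, C2, I1 all integral)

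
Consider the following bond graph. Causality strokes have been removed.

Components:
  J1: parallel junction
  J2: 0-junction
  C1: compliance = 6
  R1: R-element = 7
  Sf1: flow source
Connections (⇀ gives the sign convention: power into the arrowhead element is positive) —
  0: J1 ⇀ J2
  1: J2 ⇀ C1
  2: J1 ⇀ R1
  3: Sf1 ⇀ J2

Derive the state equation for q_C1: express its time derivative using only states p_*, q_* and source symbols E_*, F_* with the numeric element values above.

bond 3 stroke→Sf1  (Sf1 (Sf) sets flow on bond)
bond 1 stroke→J2  (C1: C, integral causality)
bond 0 stroke→J1  (J2 effort already set via bond 1)
bond 2 stroke→R1  (0-jn J1 has e-setter on 0)

dq_C1/dt = F_Sf1 - q_C1/42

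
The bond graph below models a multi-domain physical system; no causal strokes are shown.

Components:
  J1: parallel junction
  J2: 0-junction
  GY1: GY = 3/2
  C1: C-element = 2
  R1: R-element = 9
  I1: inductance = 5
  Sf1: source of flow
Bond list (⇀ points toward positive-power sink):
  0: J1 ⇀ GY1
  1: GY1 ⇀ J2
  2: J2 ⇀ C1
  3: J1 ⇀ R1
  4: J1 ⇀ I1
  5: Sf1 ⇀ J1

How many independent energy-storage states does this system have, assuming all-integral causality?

b5 stroke→Sf1  (Sf1 fixes flow; stroke at Sf1)
b2 stroke→J2  (prefer integral on C1)
b1 stroke→GY1  (J2 effort already set via bond 2)
b0 stroke→GY1  (GY1 both-in/both-out from 1)
b4 stroke→I1  (I1: I, integral causality)
b3 stroke→J1  (J1 needs exactly one e-in)

2  (C1, I1 all integral)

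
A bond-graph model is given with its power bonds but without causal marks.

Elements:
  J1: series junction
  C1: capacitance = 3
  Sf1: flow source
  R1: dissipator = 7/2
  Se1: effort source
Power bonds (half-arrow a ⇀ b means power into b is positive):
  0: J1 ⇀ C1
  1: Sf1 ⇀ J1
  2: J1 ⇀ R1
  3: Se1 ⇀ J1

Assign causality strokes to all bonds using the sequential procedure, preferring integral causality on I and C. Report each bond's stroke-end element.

β0 →J1
β1 →Sf1
β2 →J1
β3 →J1

#1 stroke at Sf1  (Sf1 (Sf) sets flow on bond)
#3 stroke at J1  (Se1: effort source, stroke at far end)
#0 stroke at J1  (common-f at J1 fixed by 1)
#2 stroke at J1  (J1 flow already set via bond 1)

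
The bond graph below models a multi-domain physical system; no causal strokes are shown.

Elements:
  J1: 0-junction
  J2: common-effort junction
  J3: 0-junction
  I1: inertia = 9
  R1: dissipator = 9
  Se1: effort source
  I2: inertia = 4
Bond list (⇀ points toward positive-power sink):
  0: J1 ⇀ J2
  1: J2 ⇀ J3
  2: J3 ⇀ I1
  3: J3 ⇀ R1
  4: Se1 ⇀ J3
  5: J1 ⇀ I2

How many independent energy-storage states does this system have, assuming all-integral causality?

2  (I1, I2 all integral)

b4 stroke→J3  (Se1 fixes effort; stroke away)
b1 stroke→J2  (common-e at J3 fixed by 4)
b2 stroke→I1  (J3 effort already set via bond 4)
b3 stroke→R1  (J3 effort already set via bond 4)
b0 stroke→J1  (0-jn J2 has e-setter on 1)
b5 stroke→I2  (J1 effort already set via bond 0)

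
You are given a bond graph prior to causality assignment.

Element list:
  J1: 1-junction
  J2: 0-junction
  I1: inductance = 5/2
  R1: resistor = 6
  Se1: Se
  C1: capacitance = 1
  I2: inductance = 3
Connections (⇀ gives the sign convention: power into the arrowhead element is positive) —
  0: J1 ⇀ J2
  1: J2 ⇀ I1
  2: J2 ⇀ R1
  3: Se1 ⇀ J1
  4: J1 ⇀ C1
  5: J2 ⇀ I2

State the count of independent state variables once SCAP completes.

#3 stroke→J1  (Se1 fixes effort; stroke away)
#1 stroke→I1  (I1: I, integral causality)
#4 stroke→J1  (C1: C, integral causality)
#0 stroke→J2  (J1: last free bond brings flow in)
#2 stroke→R1  (J2: bond 0 brought effort, rest push out)
#5 stroke→I2  (J2: bond 0 brought effort, rest push out)

3  (C1, I1, I2 all integral)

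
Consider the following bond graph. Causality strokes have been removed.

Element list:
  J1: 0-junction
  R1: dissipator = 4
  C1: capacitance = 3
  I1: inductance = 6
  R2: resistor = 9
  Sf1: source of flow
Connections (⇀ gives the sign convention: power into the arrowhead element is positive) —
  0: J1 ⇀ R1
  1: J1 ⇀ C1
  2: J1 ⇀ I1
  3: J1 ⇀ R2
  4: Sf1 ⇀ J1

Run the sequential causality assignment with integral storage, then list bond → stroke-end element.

b0 stroke→R1
b1 stroke→J1
b2 stroke→I1
b3 stroke→R2
b4 stroke→Sf1

b4 stroke→Sf1  (source Sf1 imposes f)
b1 stroke→J1  (C1 integral (e out))
b0 stroke→R1  (J1: bond 1 brought effort, rest push out)
b2 stroke→I1  (common-e at J1 fixed by 1)
b3 stroke→R2  (common-e at J1 fixed by 1)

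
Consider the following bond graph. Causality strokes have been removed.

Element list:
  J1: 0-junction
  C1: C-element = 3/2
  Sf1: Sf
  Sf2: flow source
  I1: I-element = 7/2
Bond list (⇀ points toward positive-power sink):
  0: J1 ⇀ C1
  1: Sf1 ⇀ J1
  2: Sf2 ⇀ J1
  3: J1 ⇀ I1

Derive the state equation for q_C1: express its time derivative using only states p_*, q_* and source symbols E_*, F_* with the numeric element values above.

#1 |Sf1  (Sf1 fixes flow; stroke at Sf1)
#2 |Sf2  (Sf2 (Sf) sets flow on bond)
#0 |J1  (C1 integral (e out))
#3 |I1  (J1: bond 0 brought effort, rest push out)

dq_C1/dt = F_Sf1 + F_Sf2 - 2*p_I1/7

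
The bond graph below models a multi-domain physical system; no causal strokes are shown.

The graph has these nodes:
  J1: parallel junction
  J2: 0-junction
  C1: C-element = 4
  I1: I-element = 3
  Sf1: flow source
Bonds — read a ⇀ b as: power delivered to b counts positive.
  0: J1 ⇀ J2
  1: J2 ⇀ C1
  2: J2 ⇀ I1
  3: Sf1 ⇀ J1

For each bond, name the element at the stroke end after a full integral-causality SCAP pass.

β3 →Sf1  (source Sf1 imposes f)
β0 →J1  (J1 needs exactly one e-in)
β1 →J2  (C1 integral (e out))
β2 →I1  (J2: bond 1 brought effort, rest push out)

b0 stroke→J1
b1 stroke→J2
b2 stroke→I1
b3 stroke→Sf1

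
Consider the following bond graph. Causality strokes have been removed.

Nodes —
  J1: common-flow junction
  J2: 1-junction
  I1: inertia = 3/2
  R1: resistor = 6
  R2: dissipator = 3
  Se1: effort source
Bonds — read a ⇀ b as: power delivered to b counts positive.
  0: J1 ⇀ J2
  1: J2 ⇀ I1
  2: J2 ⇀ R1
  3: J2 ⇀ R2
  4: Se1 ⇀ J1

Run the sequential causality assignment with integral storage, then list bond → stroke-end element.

b4 stroke→J1  (Se1 (Se) sets effort on bond)
b0 stroke→J2  (J1: last free bond brings flow in)
b1 stroke→I1  (prefer integral on I1)
b2 stroke→J2  (common-f at J2 fixed by 1)
b3 stroke→J2  (J2: bond 1 brought flow, rest push out)

β0 →J2
β1 →I1
β2 →J2
β3 →J2
β4 →J1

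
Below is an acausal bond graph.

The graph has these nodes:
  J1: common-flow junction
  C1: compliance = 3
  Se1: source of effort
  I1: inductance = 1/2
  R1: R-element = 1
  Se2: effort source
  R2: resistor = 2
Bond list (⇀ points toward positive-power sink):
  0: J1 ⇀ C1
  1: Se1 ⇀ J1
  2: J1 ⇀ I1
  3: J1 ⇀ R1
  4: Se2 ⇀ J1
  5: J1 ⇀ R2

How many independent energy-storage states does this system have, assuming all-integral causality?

2  (C1, I1 all integral)

bond 1 |J1  (Se1 (Se) sets effort on bond)
bond 4 |J1  (Se2 fixes effort; stroke away)
bond 0 |J1  (C1: C, integral causality)
bond 2 |I1  (I1: I, integral causality)
bond 3 |J1  (J1 flow already set via bond 2)
bond 5 |J1  (common-f at J1 fixed by 2)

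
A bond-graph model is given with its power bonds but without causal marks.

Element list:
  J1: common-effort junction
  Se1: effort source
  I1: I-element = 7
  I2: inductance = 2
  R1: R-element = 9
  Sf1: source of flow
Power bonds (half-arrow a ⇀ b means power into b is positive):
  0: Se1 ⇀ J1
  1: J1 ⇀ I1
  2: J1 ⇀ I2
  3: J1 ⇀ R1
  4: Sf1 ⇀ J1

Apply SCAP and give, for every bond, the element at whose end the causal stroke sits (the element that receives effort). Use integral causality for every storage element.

β0 →J1  (Se1: effort source, stroke at far end)
β4 →Sf1  (source Sf1 imposes f)
β1 →I1  (J1 effort already set via bond 0)
β2 →I2  (J1: bond 0 brought effort, rest push out)
β3 →R1  (common-e at J1 fixed by 0)

#0 stroke→J1
#1 stroke→I1
#2 stroke→I2
#3 stroke→R1
#4 stroke→Sf1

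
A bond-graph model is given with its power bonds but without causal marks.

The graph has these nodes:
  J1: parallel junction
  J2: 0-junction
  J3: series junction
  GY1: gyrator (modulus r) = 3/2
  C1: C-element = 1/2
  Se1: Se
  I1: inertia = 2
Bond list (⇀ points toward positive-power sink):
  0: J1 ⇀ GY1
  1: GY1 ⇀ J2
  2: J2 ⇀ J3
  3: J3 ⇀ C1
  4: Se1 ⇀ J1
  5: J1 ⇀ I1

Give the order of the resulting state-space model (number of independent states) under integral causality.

2  (C1, I1 all integral)

#4 →J1  (Se1: effort source, stroke at far end)
#0 →GY1  (0-jn J1 has e-setter on 4)
#5 →I1  (common-e at J1 fixed by 4)
#1 →GY1  (GY1: gyrator matches bond 0)
#2 →J2  (J2 needs exactly one e-in)
#3 →J3  (1-jn J3 has f-setter on 2)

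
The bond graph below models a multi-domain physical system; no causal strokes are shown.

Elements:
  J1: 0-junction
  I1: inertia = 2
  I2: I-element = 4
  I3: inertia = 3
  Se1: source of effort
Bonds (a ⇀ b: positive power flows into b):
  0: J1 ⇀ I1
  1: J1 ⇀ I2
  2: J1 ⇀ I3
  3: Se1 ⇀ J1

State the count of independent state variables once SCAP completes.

b3 →J1  (Se1 (Se) sets effort on bond)
b0 →I1  (J1 effort already set via bond 3)
b1 →I2  (J1 effort already set via bond 3)
b2 →I3  (J1: bond 3 brought effort, rest push out)

3  (I1, I2, I3 all integral)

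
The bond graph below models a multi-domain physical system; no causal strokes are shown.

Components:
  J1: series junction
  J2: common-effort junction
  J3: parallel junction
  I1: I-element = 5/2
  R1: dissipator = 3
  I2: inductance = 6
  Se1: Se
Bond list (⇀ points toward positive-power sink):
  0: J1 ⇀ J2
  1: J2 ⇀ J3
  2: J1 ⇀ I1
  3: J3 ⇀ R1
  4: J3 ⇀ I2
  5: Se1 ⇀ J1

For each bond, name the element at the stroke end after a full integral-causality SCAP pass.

b5 →J1  (Se1 (Se) sets effort on bond)
b2 →I1  (I1 integral (f out))
b0 →J1  (common-f at J1 fixed by 2)
b1 →J2  (J2: last free bond brings effort in)
b4 →I2  (I2: I, integral causality)
b3 →J3  (closing 0-jn rule on J3)

β0 stroke→J1
β1 stroke→J2
β2 stroke→I1
β3 stroke→J3
β4 stroke→I2
β5 stroke→J1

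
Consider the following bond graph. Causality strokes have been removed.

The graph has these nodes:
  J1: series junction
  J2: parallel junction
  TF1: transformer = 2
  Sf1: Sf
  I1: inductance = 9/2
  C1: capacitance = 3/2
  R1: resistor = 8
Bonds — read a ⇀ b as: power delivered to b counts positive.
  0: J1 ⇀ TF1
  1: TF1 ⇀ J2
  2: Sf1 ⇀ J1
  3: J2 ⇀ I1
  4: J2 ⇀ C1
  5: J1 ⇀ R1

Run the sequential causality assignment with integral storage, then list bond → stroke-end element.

b2 stroke at Sf1  (Sf1 fixes flow; stroke at Sf1)
b0 stroke at J1  (J1 flow already set via bond 2)
b5 stroke at J1  (common-f at J1 fixed by 2)
b1 stroke at TF1  (TF1: transformer flips bond 0)
b3 stroke at I1  (I1 integral (f out))
b4 stroke at J2  (J2: last free bond brings effort in)

b0 stroke at J1
b1 stroke at TF1
b2 stroke at Sf1
b3 stroke at I1
b4 stroke at J2
b5 stroke at J1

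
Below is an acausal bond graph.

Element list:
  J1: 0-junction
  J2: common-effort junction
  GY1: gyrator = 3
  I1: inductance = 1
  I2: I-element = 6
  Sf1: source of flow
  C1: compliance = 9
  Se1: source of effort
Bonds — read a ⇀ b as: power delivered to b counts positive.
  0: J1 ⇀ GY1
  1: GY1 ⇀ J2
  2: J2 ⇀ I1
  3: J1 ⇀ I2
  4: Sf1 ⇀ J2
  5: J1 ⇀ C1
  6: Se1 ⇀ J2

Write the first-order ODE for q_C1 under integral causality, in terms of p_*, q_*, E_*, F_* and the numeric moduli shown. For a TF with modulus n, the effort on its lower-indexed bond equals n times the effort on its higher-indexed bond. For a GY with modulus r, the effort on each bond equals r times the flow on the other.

dq_C1/dt = -E_Se1/3 - p_I2/6

b4 |Sf1  (Sf1 fixes flow; stroke at Sf1)
b6 |J2  (Se1 (Se) sets effort on bond)
b1 |GY1  (J2: bond 6 brought effort, rest push out)
b2 |I1  (J2: bond 6 brought effort, rest push out)
b0 |GY1  (GY1 both-in/both-out from 1)
b3 |I2  (prefer integral on I2)
b5 |J1  (J1 needs exactly one e-in)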